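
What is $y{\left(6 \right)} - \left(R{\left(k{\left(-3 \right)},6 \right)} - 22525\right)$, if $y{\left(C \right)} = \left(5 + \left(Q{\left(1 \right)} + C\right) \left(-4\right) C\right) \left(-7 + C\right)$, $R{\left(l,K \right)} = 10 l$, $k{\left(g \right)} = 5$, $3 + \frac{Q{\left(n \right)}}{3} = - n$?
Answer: $22326$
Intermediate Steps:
$Q{\left(n \right)} = -9 - 3 n$ ($Q{\left(n \right)} = -9 + 3 \left(- n\right) = -9 - 3 n$)
$y{\left(C \right)} = \left(-7 + C\right) \left(5 + C \left(48 - 4 C\right)\right)$ ($y{\left(C \right)} = \left(5 + \left(\left(-9 - 3\right) + C\right) \left(-4\right) C\right) \left(-7 + C\right) = \left(5 + \left(-12 + C\right) \left(-4\right) C\right) \left(-7 + C\right) = \left(5 + \left(48 - 4 C\right) C\right) \left(-7 + C\right) = \left(5 + C \left(48 - 4 C\right)\right) \left(-7 + C\right) = \left(-7 + C\right) \left(5 + C \left(48 - 4 C\right)\right)$)
$y{\left(6 \right)} - \left(R{\left(k{\left(-3 \right)},6 \right)} - 22525\right) = \left(-35 - 1986 - 4 \cdot 6^{3} + 76 \cdot 6^{2}\right) - \left(10 \cdot 5 - 22525\right) = \left(-35 - 1986 - 864 + 76 \cdot 36\right) - \left(50 - 22525\right) = \left(-35 - 1986 - 864 + 2736\right) - -22475 = -149 + 22475 = 22326$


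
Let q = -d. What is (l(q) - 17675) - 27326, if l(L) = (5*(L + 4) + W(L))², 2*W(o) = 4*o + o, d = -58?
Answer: 162024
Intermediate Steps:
q = 58 (q = -1*(-58) = 58)
W(o) = 5*o/2 (W(o) = (4*o + o)/2 = (5*o)/2 = 5*o/2)
l(L) = (20 + 15*L/2)² (l(L) = (5*(L + 4) + 5*L/2)² = (5*(4 + L) + 5*L/2)² = ((20 + 5*L) + 5*L/2)² = (20 + 15*L/2)²)
(l(q) - 17675) - 27326 = (25*(8 + 3*58)²/4 - 17675) - 27326 = (25*(8 + 174)²/4 - 17675) - 27326 = ((25/4)*182² - 17675) - 27326 = ((25/4)*33124 - 17675) - 27326 = (207025 - 17675) - 27326 = 189350 - 27326 = 162024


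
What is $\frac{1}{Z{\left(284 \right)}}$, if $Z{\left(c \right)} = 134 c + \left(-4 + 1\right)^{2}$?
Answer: $\frac{1}{38065} \approx 2.6271 \cdot 10^{-5}$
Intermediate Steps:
$Z{\left(c \right)} = 9 + 134 c$ ($Z{\left(c \right)} = 134 c + \left(-3\right)^{2} = 134 c + 9 = 9 + 134 c$)
$\frac{1}{Z{\left(284 \right)}} = \frac{1}{9 + 134 \cdot 284} = \frac{1}{9 + 38056} = \frac{1}{38065}$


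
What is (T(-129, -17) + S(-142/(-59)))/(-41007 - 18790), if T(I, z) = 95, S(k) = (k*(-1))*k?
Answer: -310531/208153357 ≈ -0.0014918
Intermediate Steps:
S(k) = -k² (S(k) = (-k)*k = -k²)
(T(-129, -17) + S(-142/(-59)))/(-41007 - 18790) = (95 - (-142/(-59))²)/(-41007 - 18790) = (95 - (-142*(-1/59))²)/(-59797) = (95 - (142/59)²)*(-1/59797) = (95 - 1*20164/3481)*(-1/59797) = (95 - 20164/3481)*(-1/59797) = (310531/3481)*(-1/59797) = -310531/208153357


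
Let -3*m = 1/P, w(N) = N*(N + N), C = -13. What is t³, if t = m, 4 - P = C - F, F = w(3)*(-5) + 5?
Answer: 1/8489664 ≈ 1.1779e-7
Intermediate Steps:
w(N) = 2*N² (w(N) = N*(2*N) = 2*N²)
F = -85 (F = (2*3²)*(-5) + 5 = (2*9)*(-5) + 5 = 18*(-5) + 5 = -90 + 5 = -85)
P = -68 (P = 4 - (-13 - 1*(-85)) = 4 - (-13 + 85) = 4 - 1*72 = 4 - 72 = -68)
m = 1/204 (m = -⅓/(-68) = -⅓*(-1/68) = 1/204 ≈ 0.0049020)
t = 1/204 ≈ 0.0049020
t³ = (1/204)³ = 1/8489664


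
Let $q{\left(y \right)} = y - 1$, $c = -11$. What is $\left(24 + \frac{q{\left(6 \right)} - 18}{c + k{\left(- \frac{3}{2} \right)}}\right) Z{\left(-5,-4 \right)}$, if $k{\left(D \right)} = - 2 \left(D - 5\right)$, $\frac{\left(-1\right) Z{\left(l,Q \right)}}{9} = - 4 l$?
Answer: $-3150$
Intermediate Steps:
$q{\left(y \right)} = -1 + y$ ($q{\left(y \right)} = y - 1 = -1 + y$)
$Z{\left(l,Q \right)} = 36 l$ ($Z{\left(l,Q \right)} = - 9 \left(- 4 l\right) = 36 l$)
$k{\left(D \right)} = 10 - 2 D$ ($k{\left(D \right)} = - 2 \left(-5 + D\right) = 10 - 2 D$)
$\left(24 + \frac{q{\left(6 \right)} - 18}{c + k{\left(- \frac{3}{2} \right)}}\right) Z{\left(-5,-4 \right)} = \left(24 + \frac{\left(-1 + 6\right) - 18}{-11 + \left(10 - 2 \left(- \frac{3}{2}\right)\right)}\right) 36 \left(-5\right) = \left(24 + \frac{5 - 18}{-11 + \left(10 - 2 \left(\left(-3\right) \frac{1}{2}\right)\right)}\right) \left(-180\right) = \left(24 - \frac{13}{-11 + \left(10 - -3\right)}\right) \left(-180\right) = \left(24 - \frac{13}{-11 + \left(10 + 3\right)}\right) \left(-180\right) = \left(24 - \frac{13}{-11 + 13}\right) \left(-180\right) = \left(24 - \frac{13}{2}\right) \left(-180\right) = \frac{35}{2} \left(-180\right) = -3150$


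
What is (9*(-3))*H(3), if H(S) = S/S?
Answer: -27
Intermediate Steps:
H(S) = 1
(9*(-3))*H(3) = (9*(-3))*1 = -27*1 = -27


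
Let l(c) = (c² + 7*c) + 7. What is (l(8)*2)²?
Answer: 64516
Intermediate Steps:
l(c) = 7 + c² + 7*c
(l(8)*2)² = ((7 + 8² + 7*8)*2)² = ((7 + 64 + 56)*2)² = (127*2)² = 254² = 64516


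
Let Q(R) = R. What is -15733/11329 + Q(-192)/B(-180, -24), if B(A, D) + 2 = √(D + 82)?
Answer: -866653/101961 - 32*√58/9 ≈ -35.578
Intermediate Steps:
B(A, D) = -2 + √(82 + D) (B(A, D) = -2 + √(D + 82) = -2 + √(82 + D))
-15733/11329 + Q(-192)/B(-180, -24) = -15733/11329 - 192/(-2 + √(82 - 24)) = -15733*1/11329 - 192/(-2 + √58) = -15733/11329 - 192/(-2 + √58)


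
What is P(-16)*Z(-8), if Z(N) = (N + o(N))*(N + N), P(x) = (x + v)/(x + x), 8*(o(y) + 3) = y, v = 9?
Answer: 42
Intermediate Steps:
o(y) = -3 + y/8
P(x) = (9 + x)/(2*x) (P(x) = (x + 9)/(x + x) = (9 + x)/((2*x)) = (9 + x)*(1/(2*x)) = (9 + x)/(2*x))
Z(N) = 2*N*(-3 + 9*N/8) (Z(N) = (N + (-3 + N/8))*(N + N) = (-3 + 9*N/8)*(2*N) = 2*N*(-3 + 9*N/8))
P(-16)*Z(-8) = ((½)*(9 - 16)/(-16))*((¾)*(-8)*(-8 + 3*(-8))) = ((½)*(-1/16)*(-7))*((¾)*(-8)*(-8 - 24)) = 7*((¾)*(-8)*(-32))/32 = (7/32)*192 = 42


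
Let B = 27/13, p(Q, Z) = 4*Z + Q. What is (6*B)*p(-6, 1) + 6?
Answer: -246/13 ≈ -18.923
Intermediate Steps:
p(Q, Z) = Q + 4*Z
B = 27/13 (B = 27*(1/13) = 27/13 ≈ 2.0769)
(6*B)*p(-6, 1) + 6 = (6*(27/13))*(-6 + 4*1) + 6 = 162*(-6 + 4)/13 + 6 = (162/13)*(-2) + 6 = -324/13 + 6 = -246/13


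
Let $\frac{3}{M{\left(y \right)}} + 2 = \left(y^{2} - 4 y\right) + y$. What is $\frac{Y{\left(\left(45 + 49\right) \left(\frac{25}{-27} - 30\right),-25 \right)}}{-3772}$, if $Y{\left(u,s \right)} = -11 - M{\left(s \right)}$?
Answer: $\frac{7681}{2632856} \approx 0.0029174$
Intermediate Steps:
$M{\left(y \right)} = \frac{3}{-2 + y^{2} - 3 y}$ ($M{\left(y \right)} = \frac{3}{-2 + \left(\left(y^{2} - 4 y\right) + y\right)} = \frac{3}{-2 + \left(y^{2} - 3 y\right)} = \frac{3}{-2 + y^{2} - 3 y}$)
$Y{\left(u,s \right)} = -11 - \frac{3}{-2 + s^{2} - 3 s}$
$\frac{Y{\left(\left(45 + 49\right) \left(\frac{25}{-27} - 30\right),-25 \right)}}{-3772} = \frac{\frac{1}{2 - \left(-25\right)^{2} + 3 \left(-25\right)} \left(-19 - -825 + 11 \left(-25\right)^{2}\right)}{-3772} = \frac{-19 + 825 + 11 \cdot 625}{2 - 625 - 75} \left(- \frac{1}{3772}\right) = \frac{-19 + 825 + 6875}{2 - 625 - 75} \left(- \frac{1}{3772}\right) = \frac{1}{-698} \cdot 7681 \left(- \frac{1}{3772}\right) = \left(- \frac{1}{698}\right) 7681 \left(- \frac{1}{3772}\right) = \left(- \frac{7681}{698}\right) \left(- \frac{1}{3772}\right) = \frac{7681}{2632856}$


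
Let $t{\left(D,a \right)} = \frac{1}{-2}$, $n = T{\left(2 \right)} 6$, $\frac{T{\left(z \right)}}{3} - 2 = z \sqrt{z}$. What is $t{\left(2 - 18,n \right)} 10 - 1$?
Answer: $-6$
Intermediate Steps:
$T{\left(z \right)} = 6 + 3 z^{\frac{3}{2}}$ ($T{\left(z \right)} = 6 + 3 z \sqrt{z} = 6 + 3 z^{\frac{3}{2}}$)
$n = 36 + 36 \sqrt{2}$ ($n = \left(6 + 3 \cdot 2^{\frac{3}{2}}\right) 6 = \left(6 + 3 \cdot 2 \sqrt{2}\right) 6 = \left(6 + 6 \sqrt{2}\right) 6 = 36 + 36 \sqrt{2} \approx 86.912$)
$t{\left(D,a \right)} = - \frac{1}{2}$
$t{\left(2 - 18,n \right)} 10 - 1 = \left(- \frac{1}{2}\right) 10 - 1 = -5 - 1 = -6$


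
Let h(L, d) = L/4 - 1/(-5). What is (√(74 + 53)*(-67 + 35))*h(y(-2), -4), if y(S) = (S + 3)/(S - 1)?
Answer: -56*√127/15 ≈ -42.073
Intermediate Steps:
y(S) = (3 + S)/(-1 + S)
h(L, d) = ⅕ + L/4 (h(L, d) = L*(¼) - 1*(-⅕) = L/4 + ⅕ = ⅕ + L/4)
(√(74 + 53)*(-67 + 35))*h(y(-2), -4) = (√(74 + 53)*(-67 + 35))*(⅕ + ((3 - 2)/(-1 - 2))/4) = (√127*(-32))*(⅕ + (1/(-3))/4) = (-32*√127)*(⅕ + (-⅓*1)/4) = (-32*√127)*(⅕ + (¼)*(-⅓)) = (-32*√127)*(⅕ - 1/12) = -32*√127*(7/60) = -56*√127/15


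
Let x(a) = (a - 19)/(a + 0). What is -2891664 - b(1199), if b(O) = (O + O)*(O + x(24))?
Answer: -69208387/12 ≈ -5.7674e+6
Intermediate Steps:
x(a) = (-19 + a)/a
b(O) = 2*O*(5/24 + O) (b(O) = (O + O)*(O + (-19 + 24)/24) = (2*O)*(O + (1/24)*5) = (2*O)*(O + 5/24) = (2*O)*(5/24 + O) = 2*O*(5/24 + O))
-2891664 - b(1199) = -2891664 - 1199*(5 + 24*1199)/12 = -2891664 - 1199*(5 + 28776)/12 = -2891664 - 1199*28781/12 = -2891664 - 1*34508419/12 = -2891664 - 34508419/12 = -69208387/12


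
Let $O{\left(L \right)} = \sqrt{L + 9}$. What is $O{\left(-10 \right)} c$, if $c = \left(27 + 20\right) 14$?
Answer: $658 i \approx 658.0 i$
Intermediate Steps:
$O{\left(L \right)} = \sqrt{9 + L}$
$c = 658$ ($c = 47 \cdot 14 = 658$)
$O{\left(-10 \right)} c = \sqrt{9 - 10} \cdot 658 = \sqrt{-1} \cdot 658 = i 658 = 658 i$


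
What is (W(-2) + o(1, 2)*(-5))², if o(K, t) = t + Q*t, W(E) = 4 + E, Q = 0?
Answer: 64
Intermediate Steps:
o(K, t) = t (o(K, t) = t + 0*t = t + 0 = t)
(W(-2) + o(1, 2)*(-5))² = ((4 - 2) + 2*(-5))² = (2 - 10)² = (-8)² = 64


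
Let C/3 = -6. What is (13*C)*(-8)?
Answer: 1872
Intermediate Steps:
C = -18 (C = 3*(-6) = -18)
(13*C)*(-8) = (13*(-18))*(-8) = -234*(-8) = 1872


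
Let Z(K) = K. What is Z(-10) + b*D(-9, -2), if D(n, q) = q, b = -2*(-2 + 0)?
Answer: -18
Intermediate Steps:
b = 4 (b = -2*(-2) = 4)
Z(-10) + b*D(-9, -2) = -10 + 4*(-2) = -10 - 8 = -18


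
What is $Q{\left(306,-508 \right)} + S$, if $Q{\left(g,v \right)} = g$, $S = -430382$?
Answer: $-430076$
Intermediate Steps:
$Q{\left(306,-508 \right)} + S = 306 - 430382 = -430076$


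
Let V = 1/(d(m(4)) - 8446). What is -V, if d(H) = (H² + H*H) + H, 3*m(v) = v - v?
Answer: 1/8446 ≈ 0.00011840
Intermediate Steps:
m(v) = 0 (m(v) = (v - v)/3 = (⅓)*0 = 0)
d(H) = H + 2*H² (d(H) = (H² + H²) + H = 2*H² + H = H + 2*H²)
V = -1/8446 (V = 1/(0*(1 + 2*0) - 8446) = 1/(0*(1 + 0) - 8446) = 1/(0*1 - 8446) = 1/(0 - 8446) = 1/(-8446) = -1/8446 ≈ -0.00011840)
-V = -1*(-1/8446) = 1/8446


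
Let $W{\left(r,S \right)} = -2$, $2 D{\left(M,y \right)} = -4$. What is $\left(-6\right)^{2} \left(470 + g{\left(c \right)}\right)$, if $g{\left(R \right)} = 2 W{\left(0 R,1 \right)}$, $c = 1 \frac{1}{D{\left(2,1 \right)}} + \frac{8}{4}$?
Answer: $16776$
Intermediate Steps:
$D{\left(M,y \right)} = -2$ ($D{\left(M,y \right)} = \frac{1}{2} \left(-4\right) = -2$)
$c = \frac{3}{2}$ ($c = 1 \frac{1}{-2} + \frac{8}{4} = 1 \left(- \frac{1}{2}\right) + 8 \cdot \frac{1}{4} = - \frac{1}{2} + 2 = \frac{3}{2} \approx 1.5$)
$g{\left(R \right)} = -4$ ($g{\left(R \right)} = 2 \left(-2\right) = -4$)
$\left(-6\right)^{2} \left(470 + g{\left(c \right)}\right) = \left(-6\right)^{2} \left(470 - 4\right) = 36 \cdot 466 = 16776$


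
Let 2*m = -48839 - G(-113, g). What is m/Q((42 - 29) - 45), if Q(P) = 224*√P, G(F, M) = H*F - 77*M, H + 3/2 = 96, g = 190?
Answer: 6723*I*√2/1024 ≈ 9.2849*I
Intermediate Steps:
H = 189/2 (H = -3/2 + 96 = 189/2 ≈ 94.500)
G(F, M) = -77*M + 189*F/2 (G(F, M) = 189*F/2 - 77*M = -77*M + 189*F/2)
m = -47061/4 (m = (-48839 - (-77*190 + (189/2)*(-113)))/2 = (-48839 - (-14630 - 21357/2))/2 = (-48839 - 1*(-50617/2))/2 = (-48839 + 50617/2)/2 = (½)*(-47061/2) = -47061/4 ≈ -11765.)
m/Q((42 - 29) - 45) = -47061*1/(224*√((42 - 29) - 45))/4 = -47061*1/(224*√(13 - 45))/4 = -47061*(-I*√2/1792)/4 = -(-6723)*I*√2/1024 = 6723*I*√2/1024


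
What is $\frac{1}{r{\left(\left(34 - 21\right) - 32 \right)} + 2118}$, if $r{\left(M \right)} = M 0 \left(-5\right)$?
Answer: $\frac{1}{2118} \approx 0.00047214$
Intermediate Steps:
$r{\left(M \right)} = 0$ ($r{\left(M \right)} = 0 \left(-5\right) = 0$)
$\frac{1}{r{\left(\left(34 - 21\right) - 32 \right)} + 2118} = \frac{1}{0 + 2118} = \frac{1}{2118}$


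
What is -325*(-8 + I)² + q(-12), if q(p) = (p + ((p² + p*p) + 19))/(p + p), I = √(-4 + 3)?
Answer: -491695/24 + 5200*I ≈ -20487.0 + 5200.0*I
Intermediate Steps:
I
q(p) = (19 + p + 2*p²)/(2*p) (q(p) = (p + ((p² + p²) + 19))/((2*p)) = (p + (2*p² + 19))*(1/(2*p)) = (p + (19 + 2*p²))*(1/(2*p)) = (19 + p + 2*p²)*(1/(2*p)) = (19 + p + 2*p²)/(2*p))
-325*(-8 + I)² + q(-12) = -325*(-8 + I)² + (½ - 12 + (19/2)/(-12)) = -325*(-8 + I)² + (½ - 12 + (19/2)*(-1/12)) = -325*(-8 + I)² + (½ - 12 - 19/24) = -325*(-8 + I)² - 295/24 = -295/24 - 325*(-8 + I)²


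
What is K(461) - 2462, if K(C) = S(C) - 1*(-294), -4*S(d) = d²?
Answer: -221193/4 ≈ -55298.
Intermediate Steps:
S(d) = -d²/4
K(C) = 294 - C²/4 (K(C) = -C²/4 - 1*(-294) = -C²/4 + 294 = 294 - C²/4)
K(461) - 2462 = (294 - ¼*461²) - 2462 = (294 - ¼*212521) - 2462 = (294 - 212521/4) - 2462 = -211345/4 - 2462 = -221193/4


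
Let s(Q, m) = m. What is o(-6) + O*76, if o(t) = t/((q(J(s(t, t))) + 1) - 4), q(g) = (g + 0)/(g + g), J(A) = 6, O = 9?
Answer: 3432/5 ≈ 686.40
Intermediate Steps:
q(g) = 1/2 (q(g) = g/((2*g)) = g*(1/(2*g)) = 1/2)
o(t) = -2*t/5 (o(t) = t/((1/2 + 1) - 4) = t/(3/2 - 4) = t/(-5/2) = t*(-2/5) = -2*t/5)
o(-6) + O*76 = -2/5*(-6) + 9*76 = 12/5 + 684 = 3432/5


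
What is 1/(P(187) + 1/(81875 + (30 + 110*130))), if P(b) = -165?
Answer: -96205/15873824 ≈ -0.0060606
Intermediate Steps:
1/(P(187) + 1/(81875 + (30 + 110*130))) = 1/(-165 + 1/(81875 + (30 + 110*130))) = 1/(-165 + 1/(81875 + (30 + 14300))) = 1/(-165 + 1/(81875 + 14330)) = 1/(-165 + 1/96205) = 1/(-15873824/96205) = -96205/15873824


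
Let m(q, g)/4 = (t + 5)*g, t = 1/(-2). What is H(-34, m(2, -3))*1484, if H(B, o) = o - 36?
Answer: -133560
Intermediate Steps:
t = -1/2 ≈ -0.50000
m(q, g) = 18*g (m(q, g) = 4*((-1/2 + 5)*g) = 4*(9*g/2) = 18*g)
H(B, o) = -36 + o
H(-34, m(2, -3))*1484 = (-36 + 18*(-3))*1484 = (-36 - 54)*1484 = -90*1484 = -133560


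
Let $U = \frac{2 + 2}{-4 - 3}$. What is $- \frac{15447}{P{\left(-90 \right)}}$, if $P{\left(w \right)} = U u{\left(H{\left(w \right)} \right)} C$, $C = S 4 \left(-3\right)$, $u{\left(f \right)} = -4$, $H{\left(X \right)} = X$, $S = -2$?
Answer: $- \frac{36043}{128} \approx -281.59$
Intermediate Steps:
$C = 24$ ($C = \left(-2\right) 4 \left(-3\right) = \left(-8\right) \left(-3\right) = 24$)
$U = - \frac{4}{7}$ ($U = \frac{4}{-7} = 4 \left(- \frac{1}{7}\right) = - \frac{4}{7} \approx -0.57143$)
$P{\left(w \right)} = \frac{384}{7}$ ($P{\left(w \right)} = \left(- \frac{4}{7}\right) \left(-4\right) 24 = \frac{16}{7} \cdot 24 = \frac{384}{7}$)
$- \frac{15447}{P{\left(-90 \right)}} = - \frac{15447}{\frac{384}{7}} = \left(-15447\right) \frac{7}{384} = - \frac{36043}{128}$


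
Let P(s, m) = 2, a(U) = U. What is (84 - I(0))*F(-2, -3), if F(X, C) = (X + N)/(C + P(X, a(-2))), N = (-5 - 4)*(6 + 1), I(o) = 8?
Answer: 4940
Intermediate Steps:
N = -63 (N = -9*7 = -63)
F(X, C) = (-63 + X)/(2 + C) (F(X, C) = (X - 63)/(C + 2) = (-63 + X)/(2 + C))
(84 - I(0))*F(-2, -3) = (84 - 1*8)*((-63 - 2)/(2 - 3)) = (84 - 8)*(-65/(-1)) = 76*(-1*(-65)) = 76*65 = 4940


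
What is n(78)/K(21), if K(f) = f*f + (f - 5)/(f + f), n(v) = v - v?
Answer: 0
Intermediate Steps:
n(v) = 0
K(f) = f² + (-5 + f)/(2*f) (K(f) = f² + (-5 + f)/((2*f)) = f² + (-5 + f)*(1/(2*f)) = f² + (-5 + f)/(2*f))
n(78)/K(21) = 0/(((½)*(-5 + 21 + 2*21³)/21)) = 0/(((½)*(1/21)*(-5 + 21 + 2*9261))) = 0/(((½)*(1/21)*(-5 + 21 + 18522))) = 0/(((½)*(1/21)*18538)) = 0/(9269/21) = 0*(21/9269) = 0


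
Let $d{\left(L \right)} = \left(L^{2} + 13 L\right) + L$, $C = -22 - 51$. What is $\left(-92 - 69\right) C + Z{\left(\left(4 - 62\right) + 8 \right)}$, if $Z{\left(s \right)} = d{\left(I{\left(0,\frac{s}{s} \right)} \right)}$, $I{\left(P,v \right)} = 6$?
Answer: $11873$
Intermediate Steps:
$C = -73$
$d{\left(L \right)} = L^{2} + 14 L$
$Z{\left(s \right)} = 120$ ($Z{\left(s \right)} = 6 \left(14 + 6\right) = 6 \cdot 20 = 120$)
$\left(-92 - 69\right) C + Z{\left(\left(4 - 62\right) + 8 \right)} = \left(-92 - 69\right) \left(-73\right) + 120 = \left(-161\right) \left(-73\right) + 120 = 11753 + 120 = 11873$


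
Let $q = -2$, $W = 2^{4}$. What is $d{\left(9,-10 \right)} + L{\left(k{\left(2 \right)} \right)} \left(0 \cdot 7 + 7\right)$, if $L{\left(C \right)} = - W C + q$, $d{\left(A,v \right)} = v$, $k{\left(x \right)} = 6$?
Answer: $-696$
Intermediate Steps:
$W = 16$
$L{\left(C \right)} = -2 - 16 C$ ($L{\left(C \right)} = \left(-1\right) 16 C - 2 = - 16 C - 2 = -2 - 16 C$)
$d{\left(9,-10 \right)} + L{\left(k{\left(2 \right)} \right)} \left(0 \cdot 7 + 7\right) = -10 + \left(-2 - 96\right) \left(0 \cdot 7 + 7\right) = -10 + \left(-2 - 96\right) \left(0 + 7\right) = -10 - 686 = -696$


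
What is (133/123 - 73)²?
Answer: 78251716/15129 ≈ 5172.3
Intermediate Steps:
(133/123 - 73)² = (-8846/123)² = 78251716/15129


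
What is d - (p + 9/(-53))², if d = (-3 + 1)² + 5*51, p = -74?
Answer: -14725230/2809 ≈ -5242.2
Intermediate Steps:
d = 259 (d = (-2)² + 255 = 4 + 255 = 259)
d - (p + 9/(-53))² = 259 - (-74 + 9/(-53))² = 259 - (-74 + 9*(-1/53))² = 259 - (-74 - 9/53)² = 259 - (-3931/53)² = 259 - 1*15452761/2809 = 259 - 15452761/2809 = -14725230/2809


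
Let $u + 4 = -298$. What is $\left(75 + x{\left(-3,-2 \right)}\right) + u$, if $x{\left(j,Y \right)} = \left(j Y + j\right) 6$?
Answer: $-209$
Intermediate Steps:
$u = -302$ ($u = -4 - 298 = -302$)
$x{\left(j,Y \right)} = 6 j + 6 Y j$ ($x{\left(j,Y \right)} = \left(Y j + j\right) 6 = \left(j + Y j\right) 6 = 6 j + 6 Y j$)
$\left(75 + x{\left(-3,-2 \right)}\right) + u = \left(75 + 6 \left(-3\right) \left(1 - 2\right)\right) - 302 = \left(75 + 6 \left(-3\right) \left(-1\right)\right) - 302 = \left(75 + 18\right) - 302 = 93 - 302 = -209$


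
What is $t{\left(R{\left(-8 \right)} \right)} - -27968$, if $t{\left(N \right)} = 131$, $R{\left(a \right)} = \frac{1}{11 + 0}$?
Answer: $28099$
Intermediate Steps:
$R{\left(a \right)} = \frac{1}{11}$
$t{\left(R{\left(-8 \right)} \right)} - -27968 = 131 - -27968 = 131 + 27968 = 28099$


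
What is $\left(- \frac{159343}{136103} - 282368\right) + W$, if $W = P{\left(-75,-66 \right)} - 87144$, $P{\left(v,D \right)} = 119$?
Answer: $- \frac{50275654822}{136103} \approx -3.6939 \cdot 10^{5}$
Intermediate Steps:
$W = -87025$ ($W = 119 - 87144 = -87025$)
$\left(- \frac{159343}{136103} - 282368\right) + W = \left(- \frac{159343}{136103} - 282368\right) - 87025 = - \frac{38431291247}{136103} - 87025 = - \frac{50275654822}{136103}$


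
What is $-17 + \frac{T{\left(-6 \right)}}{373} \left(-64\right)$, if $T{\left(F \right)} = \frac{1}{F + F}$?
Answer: $- \frac{19007}{1119} \approx -16.986$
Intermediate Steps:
$T{\left(F \right)} = \frac{1}{2 F}$
$-17 + \frac{T{\left(-6 \right)}}{373} \left(-64\right) = -17 + \frac{\frac{1}{2} \frac{1}{-6}}{373} \left(-64\right) = -17 + \frac{1}{2} \left(- \frac{1}{6}\right) \frac{1}{373} \left(-64\right) = -17 + \left(- \frac{1}{12}\right) \frac{1}{373} \left(-64\right) = -17 - - \frac{16}{1119} = -17 + \frac{16}{1119} = - \frac{19007}{1119}$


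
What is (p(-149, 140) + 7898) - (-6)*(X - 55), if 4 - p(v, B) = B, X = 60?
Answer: 7792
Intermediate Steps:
p(v, B) = 4 - B
(p(-149, 140) + 7898) - (-6)*(X - 55) = ((4 - 1*140) + 7898) - (-6)*(60 - 55) = ((4 - 140) + 7898) - (-6)*5 = (-136 + 7898) - 1*(-30) = 7762 + 30 = 7792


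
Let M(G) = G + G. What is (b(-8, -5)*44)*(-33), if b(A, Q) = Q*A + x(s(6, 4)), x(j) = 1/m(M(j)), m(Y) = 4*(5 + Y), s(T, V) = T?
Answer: -987723/17 ≈ -58101.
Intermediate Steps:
M(G) = 2*G
m(Y) = 20 + 4*Y
x(j) = 1/(20 + 8*j) (x(j) = 1/(20 + 4*(2*j)) = 1/(20 + 8*j))
b(A, Q) = 1/68 + A*Q (b(A, Q) = Q*A + 1/(4*(5 + 2*6)) = A*Q + 1/(4*(5 + 12)) = A*Q + (¼)/17 = A*Q + (¼)*(1/17) = A*Q + 1/68 = 1/68 + A*Q)
(b(-8, -5)*44)*(-33) = ((1/68 - 8*(-5))*44)*(-33) = ((1/68 + 40)*44)*(-33) = ((2721/68)*44)*(-33) = (29931/17)*(-33) = -987723/17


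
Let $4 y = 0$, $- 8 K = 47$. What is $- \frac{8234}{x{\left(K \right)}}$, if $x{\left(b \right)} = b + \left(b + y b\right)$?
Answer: $\frac{32936}{47} \approx 700.77$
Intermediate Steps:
$K = - \frac{47}{8}$ ($K = \left(- \frac{1}{8}\right) 47 = - \frac{47}{8} \approx -5.875$)
$y = 0$ ($y = \frac{1}{4} \cdot 0 = 0$)
$x{\left(b \right)} = 2 b$ ($x{\left(b \right)} = b + \left(b + 0 b\right) = b + \left(b + 0\right) = b + b = 2 b$)
$- \frac{8234}{x{\left(K \right)}} = - \frac{8234}{2 \left(- \frac{47}{8}\right)} = - \frac{8234}{- \frac{47}{4}} = \left(-8234\right) \left(- \frac{4}{47}\right) = \frac{32936}{47}$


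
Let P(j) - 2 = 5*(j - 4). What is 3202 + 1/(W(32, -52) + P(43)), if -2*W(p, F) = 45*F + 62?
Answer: 4277873/1336 ≈ 3202.0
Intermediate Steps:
P(j) = -18 + 5*j (P(j) = 2 + 5*(j - 4) = 2 + 5*(-4 + j) = 2 + (-20 + 5*j) = -18 + 5*j)
W(p, F) = -31 - 45*F/2 (W(p, F) = -(45*F + 62)/2 = -(62 + 45*F)/2 = -31 - 45*F/2)
3202 + 1/(W(32, -52) + P(43)) = 3202 + 1/((-31 - 45/2*(-52)) + (-18 + 5*43)) = 3202 + 1/((-31 + 1170) + (-18 + 215)) = 3202 + 1/(1139 + 197) = 3202 + 1/1336 = 4277873/1336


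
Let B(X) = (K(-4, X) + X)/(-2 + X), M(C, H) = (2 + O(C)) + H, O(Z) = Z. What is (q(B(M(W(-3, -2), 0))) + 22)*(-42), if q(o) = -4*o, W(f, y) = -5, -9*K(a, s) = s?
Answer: -4172/5 ≈ -834.40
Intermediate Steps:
K(a, s) = -s/9
M(C, H) = 2 + C + H (M(C, H) = (2 + C) + H = 2 + C + H)
B(X) = 8*X/(9*(-2 + X)) (B(X) = (-X/9 + X)/(-2 + X) = (8*X/9)/(-2 + X) = 8*X/(9*(-2 + X)))
(q(B(M(W(-3, -2), 0))) + 22)*(-42) = (-32*(2 - 5 + 0)/(9*(-2 + (2 - 5 + 0))) + 22)*(-42) = (-32*(-3)/(9*(-2 - 3)) + 22)*(-42) = (-32*(-3)/(9*(-5)) + 22)*(-42) = (-32*(-3)*(-1)/(9*5) + 22)*(-42) = (-4*8/15 + 22)*(-42) = (-32/15 + 22)*(-42) = (298/15)*(-42) = -4172/5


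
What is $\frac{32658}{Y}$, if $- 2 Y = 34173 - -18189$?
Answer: $- \frac{10886}{8727} \approx -1.2474$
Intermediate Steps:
$Y = -26181$ ($Y = - \frac{34173 - -18189}{2} = - \frac{34173 + 18189}{2} = \left(- \frac{1}{2}\right) 52362 = -26181$)
$\frac{32658}{Y} = \frac{32658}{-26181} = 32658 \left(- \frac{1}{26181}\right) = - \frac{10886}{8727}$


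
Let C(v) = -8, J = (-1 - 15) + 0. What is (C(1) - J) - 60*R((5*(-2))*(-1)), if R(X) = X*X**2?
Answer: -59992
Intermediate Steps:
J = -16 (J = -16 + 0 = -16)
R(X) = X**3
(C(1) - J) - 60*R((5*(-2))*(-1)) = (-8 - 1*(-16)) - 60*((5*(-2))*(-1))**3 = (-8 + 16) - 60*(-10*(-1))**3 = 8 - 60*10**3 = 8 - 60*1000 = 8 - 60000 = -59992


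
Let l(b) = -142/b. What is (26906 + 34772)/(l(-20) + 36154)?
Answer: 616780/361611 ≈ 1.7056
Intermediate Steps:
(26906 + 34772)/(l(-20) + 36154) = (26906 + 34772)/(-142/(-20) + 36154) = 61678/(-142*(-1/20) + 36154) = 61678/(71/10 + 36154) = 61678/(361611/10) = 61678*(10/361611) = 616780/361611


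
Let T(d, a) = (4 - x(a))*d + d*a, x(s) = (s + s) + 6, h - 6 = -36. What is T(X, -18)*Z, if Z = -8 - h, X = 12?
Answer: 4224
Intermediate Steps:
h = -30 (h = 6 - 36 = -30)
x(s) = 6 + 2*s (x(s) = 2*s + 6 = 6 + 2*s)
Z = 22 (Z = -8 - 1*(-30) = -8 + 30 = 22)
T(d, a) = a*d + d*(-2 - 2*a) (T(d, a) = (4 - (6 + 2*a))*d + d*a = (4 + (-6 - 2*a))*d + a*d = (-2 - 2*a)*d + a*d = d*(-2 - 2*a) + a*d = a*d + d*(-2 - 2*a))
T(X, -18)*Z = -1*12*(2 - 18)*22 = -1*12*(-16)*22 = 192*22 = 4224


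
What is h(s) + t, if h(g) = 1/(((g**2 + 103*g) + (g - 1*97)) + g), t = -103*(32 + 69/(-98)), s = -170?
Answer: -3460063555/1073394 ≈ -3223.5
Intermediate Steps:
t = -315901/98 (t = -103*(32 + 69*(-1/98)) = -103*(32 - 69/98) = -103*3067/98 = -315901/98 ≈ -3223.5)
h(g) = 1/(-97 + g**2 + 105*g) (h(g) = 1/(((g**2 + 103*g) + (g - 97)) + g) = 1/(((g**2 + 103*g) + (-97 + g)) + g) = 1/((-97 + g**2 + 104*g) + g) = 1/(-97 + g**2 + 105*g))
h(s) + t = 1/(-97 + (-170)**2 + 105*(-170)) - 315901/98 = 1/(-97 + 28900 - 17850) - 315901/98 = 1/10953 - 315901/98 = -3460063555/1073394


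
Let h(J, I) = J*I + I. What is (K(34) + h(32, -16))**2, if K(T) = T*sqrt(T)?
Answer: 318088 - 35904*sqrt(34) ≈ 1.0873e+5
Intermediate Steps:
h(J, I) = I + I*J (h(J, I) = I*J + I = I + I*J)
K(T) = T**(3/2)
(K(34) + h(32, -16))**2 = (34**(3/2) - 16*(1 + 32))**2 = (34*sqrt(34) - 16*33)**2 = (34*sqrt(34) - 528)**2 = (-528 + 34*sqrt(34))**2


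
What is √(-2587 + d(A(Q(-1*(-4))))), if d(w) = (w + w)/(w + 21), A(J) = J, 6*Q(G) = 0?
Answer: I*√2587 ≈ 50.863*I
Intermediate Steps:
Q(G) = 0 (Q(G) = (⅙)*0 = 0)
d(w) = 2*w/(21 + w) (d(w) = (2*w)/(21 + w) = 2*w/(21 + w))
√(-2587 + d(A(Q(-1*(-4))))) = √(-2587 + 2*0/(21 + 0)) = √(-2587 + 2*0/21) = √(-2587 + 2*0*(1/21)) = √(-2587 + 0) = √(-2587) = I*√2587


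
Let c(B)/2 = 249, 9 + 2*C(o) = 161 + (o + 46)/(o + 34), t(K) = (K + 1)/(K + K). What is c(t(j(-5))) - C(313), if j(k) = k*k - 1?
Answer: 292509/694 ≈ 421.48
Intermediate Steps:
j(k) = -1 + k² (j(k) = k² - 1 = -1 + k²)
t(K) = (1 + K)/(2*K) (t(K) = (1 + K)/((2*K)) = (1 + K)*(1/(2*K)) = (1 + K)/(2*K))
C(o) = 76 + (46 + o)/(2*(34 + o)) (C(o) = -9/2 + (161 + (o + 46)/(o + 34))/2 = -9/2 + (161 + (46 + o)/(34 + o))/2 = -9/2 + (161/2 + (46 + o)/(2*(34 + o))) = 76 + (46 + o)/(2*(34 + o)))
c(B) = 498 (c(B) = 2*249 = 498)
c(t(j(-5))) - C(313) = 498 - 3*(1738 + 51*313)/(2*(34 + 313)) = 498 - 3*(1738 + 15963)/(2*347) = 498 - 3*17701/(2*347) = 498 - 1*53103/694 = 498 - 53103/694 = 292509/694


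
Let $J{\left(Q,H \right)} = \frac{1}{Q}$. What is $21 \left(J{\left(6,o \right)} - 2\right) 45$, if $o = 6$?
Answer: $- \frac{3465}{2} \approx -1732.5$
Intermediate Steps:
$21 \left(J{\left(6,o \right)} - 2\right) 45 = 21 \left(\frac{1}{6} - 2\right) 45 = 21 \left(- \frac{11}{6}\right) 45 = \left(- \frac{77}{2}\right) 45 = - \frac{3465}{2}$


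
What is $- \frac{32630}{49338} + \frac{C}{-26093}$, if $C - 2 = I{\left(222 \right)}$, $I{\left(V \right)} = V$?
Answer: $- \frac{431233151}{643688217} \approx -0.66994$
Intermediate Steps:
$C = 224$ ($C = 2 + 222 = 224$)
$- \frac{32630}{49338} + \frac{C}{-26093} = - \frac{32630}{49338} + \frac{224}{-26093} = \left(-32630\right) \frac{1}{49338} + 224 \left(- \frac{1}{26093}\right) = - \frac{16315}{24669} - \frac{224}{26093} = - \frac{431233151}{643688217}$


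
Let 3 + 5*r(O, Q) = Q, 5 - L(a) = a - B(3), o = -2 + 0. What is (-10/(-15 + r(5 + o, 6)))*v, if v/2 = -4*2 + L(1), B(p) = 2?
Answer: -25/9 ≈ -2.7778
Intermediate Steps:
o = -2
L(a) = 7 - a (L(a) = 5 - (a - 1*2) = 5 - (a - 2) = 5 - (-2 + a) = 5 + (2 - a) = 7 - a)
r(O, Q) = -⅗ + Q/5
v = -4 (v = 2*(-4*2 + (7 - 1*1)) = 2*(-8 + (7 - 1)) = 2*(-8 + 6) = 2*(-2) = -4)
(-10/(-15 + r(5 + o, 6)))*v = -10/(-15 + (-⅗ + (⅕)*6))*(-4) = -10/(-15 + (-⅗ + 6/5))*(-4) = -10/(-15 + ⅗)*(-4) = -10/(-72/5)*(-4) = -10*(-5/72)*(-4) = (25/36)*(-4) = -25/9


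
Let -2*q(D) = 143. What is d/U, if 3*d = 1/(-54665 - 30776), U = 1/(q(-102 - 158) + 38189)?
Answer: -76235/512646 ≈ -0.14871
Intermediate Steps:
q(D) = -143/2 (q(D) = -½*143 = -143/2)
U = 2/76235 (U = 1/(-143/2 + 38189) = 1/(76235/2) = 2/76235 ≈ 2.6235e-5)
d = -1/256323 (d = 1/(3*(-54665 - 30776)) = (⅓)/(-85441) = (⅓)*(-1/85441) = -1/256323 ≈ -3.9013e-6)
d/U = -1/(256323*2/76235) = -1/256323*76235/2 = -76235/512646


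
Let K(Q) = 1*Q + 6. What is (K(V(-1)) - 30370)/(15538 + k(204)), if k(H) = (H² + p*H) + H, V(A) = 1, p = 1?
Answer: -30363/57562 ≈ -0.52748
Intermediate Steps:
K(Q) = 6 + Q (K(Q) = Q + 6 = 6 + Q)
k(H) = H² + 2*H (k(H) = (H² + 1*H) + H = (H² + H) + H = (H + H²) + H = H² + 2*H)
(K(V(-1)) - 30370)/(15538 + k(204)) = ((6 + 1) - 30370)/(15538 + 204*(2 + 204)) = (7 - 30370)/(15538 + 204*206) = -30363/(15538 + 42024) = -30363/57562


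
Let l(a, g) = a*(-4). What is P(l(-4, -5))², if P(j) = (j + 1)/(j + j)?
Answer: 289/1024 ≈ 0.28223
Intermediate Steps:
l(a, g) = -4*a
P(j) = (1 + j)/(2*j) (P(j) = (1 + j)/((2*j)) = (1 + j)*(1/(2*j)) = (1 + j)/(2*j))
P(l(-4, -5))² = ((1 - 4*(-4))/(2*((-4*(-4)))))² = ((½)*(1 + 16)/16)² = ((½)*(1/16)*17)² = (17/32)² = 289/1024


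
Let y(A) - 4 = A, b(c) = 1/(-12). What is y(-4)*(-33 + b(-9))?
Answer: 0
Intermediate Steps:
b(c) = -1/12
y(A) = 4 + A
y(-4)*(-33 + b(-9)) = (4 - 4)*(-33 - 1/12) = 0*(-397/12) = 0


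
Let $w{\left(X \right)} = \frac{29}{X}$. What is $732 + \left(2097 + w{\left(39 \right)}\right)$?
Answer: $\frac{110360}{39} \approx 2829.7$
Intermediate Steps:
$732 + \left(2097 + w{\left(39 \right)}\right) = 732 + \left(2097 + \frac{29}{39}\right) = 732 + \frac{81812}{39} = \frac{110360}{39}$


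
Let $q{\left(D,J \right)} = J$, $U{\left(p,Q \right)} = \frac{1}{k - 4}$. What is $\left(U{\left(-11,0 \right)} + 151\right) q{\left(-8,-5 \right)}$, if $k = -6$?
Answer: $- \frac{1509}{2} \approx -754.5$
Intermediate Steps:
$U{\left(p,Q \right)} = - \frac{1}{10}$ ($U{\left(p,Q \right)} = \frac{1}{-6 - 4} = \frac{1}{-10} = - \frac{1}{10}$)
$\left(U{\left(-11,0 \right)} + 151\right) q{\left(-8,-5 \right)} = \left(- \frac{1}{10} + 151\right) \left(-5\right) = \frac{1509}{10} \left(-5\right) = - \frac{1509}{2}$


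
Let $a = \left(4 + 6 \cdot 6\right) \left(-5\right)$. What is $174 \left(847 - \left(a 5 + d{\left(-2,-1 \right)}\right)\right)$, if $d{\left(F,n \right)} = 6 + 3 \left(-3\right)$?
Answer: $321900$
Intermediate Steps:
$d{\left(F,n \right)} = -3$ ($d{\left(F,n \right)} = 6 - 9 = -3$)
$a = -200$ ($a = \left(4 + 36\right) \left(-5\right) = 40 \left(-5\right) = -200$)
$174 \left(847 - \left(a 5 + d{\left(-2,-1 \right)}\right)\right) = 174 \left(847 - \left(\left(-200\right) 5 - 3\right)\right) = 174 \left(847 - \left(-1000 - 3\right)\right) = 174 \left(847 - -1003\right) = 174 \left(847 + 1003\right) = 174 \cdot 1850 = 321900$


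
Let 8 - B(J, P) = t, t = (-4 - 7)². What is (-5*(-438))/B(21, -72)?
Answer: -2190/113 ≈ -19.381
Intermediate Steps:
t = 121 (t = (-11)² = 121)
B(J, P) = -113 (B(J, P) = 8 - 1*121 = 8 - 121 = -113)
(-5*(-438))/B(21, -72) = -5*(-438)/(-113) = 2190*(-1/113) = -2190/113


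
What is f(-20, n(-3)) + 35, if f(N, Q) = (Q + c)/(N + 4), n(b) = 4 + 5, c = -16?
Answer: 567/16 ≈ 35.438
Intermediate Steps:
n(b) = 9
f(N, Q) = (-16 + Q)/(4 + N) (f(N, Q) = (Q - 16)/(N + 4) = (-16 + Q)/(4 + N))
f(-20, n(-3)) + 35 = (-16 + 9)/(4 - 20) + 35 = -7/(-16) + 35 = -1/16*(-7) + 35 = 7/16 + 35 = 567/16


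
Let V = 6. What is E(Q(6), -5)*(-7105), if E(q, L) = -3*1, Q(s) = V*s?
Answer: 21315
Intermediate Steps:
Q(s) = 6*s
E(q, L) = -3
E(Q(6), -5)*(-7105) = -3*(-7105) = 21315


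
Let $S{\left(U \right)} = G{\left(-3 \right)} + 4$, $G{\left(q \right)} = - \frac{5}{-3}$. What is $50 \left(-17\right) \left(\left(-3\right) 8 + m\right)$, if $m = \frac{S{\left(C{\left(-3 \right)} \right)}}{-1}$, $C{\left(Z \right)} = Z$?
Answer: $\frac{75650}{3} \approx 25217.0$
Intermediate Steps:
$G{\left(q \right)} = \frac{5}{3}$ ($G{\left(q \right)} = \left(-5\right) \left(- \frac{1}{3}\right) = \frac{5}{3}$)
$S{\left(U \right)} = \frac{17}{3}$ ($S{\left(U \right)} = \frac{5}{3} + 4 = \frac{17}{3}$)
$m = - \frac{17}{3}$ ($m = \frac{17}{3 \left(-1\right)} = \frac{17}{3} \left(-1\right) = - \frac{17}{3} \approx -5.6667$)
$50 \left(-17\right) \left(\left(-3\right) 8 + m\right) = 50 \left(-17\right) \left(\left(-3\right) 8 - \frac{17}{3}\right) = - 850 \left(-24 - \frac{17}{3}\right) = \left(-850\right) \left(- \frac{89}{3}\right) = \frac{75650}{3}$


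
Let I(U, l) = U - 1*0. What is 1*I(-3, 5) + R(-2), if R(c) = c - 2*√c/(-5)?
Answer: -5 + 2*I*√2/5 ≈ -5.0 + 0.56569*I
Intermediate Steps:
I(U, l) = U (I(U, l) = U + 0 = U)
R(c) = c + 2*√c/5 (R(c) = c - 2*√c*(-⅕) = c + 2*√c/5)
1*I(-3, 5) + R(-2) = 1*(-3) + (-2 + 2*√(-2)/5) = -3 + (-2 + 2*(I*√2)/5) = -3 + (-2 + 2*I*√2/5) = -5 + 2*I*√2/5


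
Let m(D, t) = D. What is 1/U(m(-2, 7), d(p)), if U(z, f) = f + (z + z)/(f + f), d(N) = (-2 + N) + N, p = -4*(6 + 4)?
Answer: -41/3361 ≈ -0.012199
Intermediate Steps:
p = -40 (p = -4*10 = -40)
d(N) = -2 + 2*N
U(z, f) = f + z/f (U(z, f) = f + (2*z)/((2*f)) = f + (2*z)*(1/(2*f)) = f + z/f)
1/U(m(-2, 7), d(p)) = 1/((-2 + 2*(-40)) - 2/(-2 + 2*(-40))) = 1/((-2 - 80) - 2/(-2 - 80)) = 1/(-82 - 2/(-82)) = 1/(-82 - 2*(-1/82)) = 1/(-82 + 1/41) = 1/(-3361/41) = -41/3361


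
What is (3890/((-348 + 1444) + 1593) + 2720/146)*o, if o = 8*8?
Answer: 252224640/196297 ≈ 1284.9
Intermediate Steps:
o = 64
(3890/((-348 + 1444) + 1593) + 2720/146)*o = (3890/((-348 + 1444) + 1593) + 2720/146)*64 = (3890/(1096 + 1593) + 2720*(1/146))*64 = (3890/2689 + 1360/73)*64 = (3941010/196297)*64 = 252224640/196297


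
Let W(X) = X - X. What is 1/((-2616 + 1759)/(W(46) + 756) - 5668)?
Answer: -756/4285865 ≈ -0.00017639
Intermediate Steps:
W(X) = 0
1/((-2616 + 1759)/(W(46) + 756) - 5668) = 1/((-2616 + 1759)/(0 + 756) - 5668) = 1/(-857/756 - 5668) = 1/(-4285865/756) = -756/4285865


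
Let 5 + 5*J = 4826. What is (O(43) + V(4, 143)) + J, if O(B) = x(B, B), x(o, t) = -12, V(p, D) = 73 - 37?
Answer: 4941/5 ≈ 988.20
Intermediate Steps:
V(p, D) = 36
O(B) = -12
J = 4821/5 (J = -1 + (⅕)*4826 = -1 + 4826/5 = 4821/5 ≈ 964.20)
(O(43) + V(4, 143)) + J = (-12 + 36) + 4821/5 = 24 + 4821/5 = 4941/5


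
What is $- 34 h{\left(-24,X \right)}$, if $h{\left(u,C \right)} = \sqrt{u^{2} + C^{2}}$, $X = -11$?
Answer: $- 34 \sqrt{697} \approx -897.63$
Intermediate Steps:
$h{\left(u,C \right)} = \sqrt{C^{2} + u^{2}}$
$- 34 h{\left(-24,X \right)} = - 34 \sqrt{\left(-11\right)^{2} + \left(-24\right)^{2}} = - 34 \sqrt{121 + 576} = - 34 \sqrt{697}$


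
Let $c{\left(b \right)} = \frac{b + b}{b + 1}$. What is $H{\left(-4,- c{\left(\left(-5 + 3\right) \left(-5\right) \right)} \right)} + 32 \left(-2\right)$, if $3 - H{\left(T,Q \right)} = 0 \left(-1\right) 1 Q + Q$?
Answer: $- \frac{651}{11} \approx -59.182$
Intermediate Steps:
$c{\left(b \right)} = \frac{2 b}{1 + b}$
$H{\left(T,Q \right)} = 3 - Q$ ($H{\left(T,Q \right)} = 3 - \left(0 \left(-1\right) 1 Q + Q\right) = 3 - \left(0 \cdot 1 Q + Q\right) = 3 - \left(0 Q + Q\right) = 3 - \left(0 + Q\right) = 3 - Q$)
$H{\left(-4,- c{\left(\left(-5 + 3\right) \left(-5\right) \right)} \right)} + 32 \left(-2\right) = \left(3 - - \frac{2 \left(-5 + 3\right) \left(-5\right)}{1 + \left(-5 + 3\right) \left(-5\right)}\right) + 32 \left(-2\right) = \left(3 - - \frac{2 \left(\left(-2\right) \left(-5\right)\right)}{1 - -10}\right) - 64 = \left(3 - - \frac{2 \cdot 10}{1 + 10}\right) - 64 = \left(3 - - \frac{2 \cdot 10}{11}\right) - 64 = \left(3 - \left(-1\right) \frac{20}{11}\right) - 64 = \left(3 - - \frac{20}{11}\right) - 64 = \left(3 + \frac{20}{11}\right) - 64 = \frac{53}{11} - 64 = - \frac{651}{11}$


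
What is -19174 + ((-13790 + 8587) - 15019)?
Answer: -39396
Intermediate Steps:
-19174 + ((-13790 + 8587) - 15019) = -19174 + (-5203 - 15019) = -19174 - 20222 = -39396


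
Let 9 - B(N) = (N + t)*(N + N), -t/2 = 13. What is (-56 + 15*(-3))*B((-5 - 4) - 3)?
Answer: 91203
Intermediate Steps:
t = -26 (t = -2*13 = -26)
B(N) = 9 - 2*N*(-26 + N) (B(N) = 9 - (N - 26)*(N + N) = 9 - (-26 + N)*2*N = 9 - 2*N*(-26 + N))
(-56 + 15*(-3))*B((-5 - 4) - 3) = (-56 + 15*(-3))*(9 - 2*((-5 - 4) - 3)² + 52*((-5 - 4) - 3)) = (-56 - 45)*(9 - 2*(-9 - 3)² + 52*(-9 - 3)) = -101*(9 - 2*(-12)² + 52*(-12)) = -101*(9 - 2*144 - 624) = -101*(9 - 288 - 624) = -101*(-903) = 91203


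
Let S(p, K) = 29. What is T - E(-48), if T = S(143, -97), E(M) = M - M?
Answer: 29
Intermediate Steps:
E(M) = 0
T = 29
T - E(-48) = 29 - 1*0 = 29 + 0 = 29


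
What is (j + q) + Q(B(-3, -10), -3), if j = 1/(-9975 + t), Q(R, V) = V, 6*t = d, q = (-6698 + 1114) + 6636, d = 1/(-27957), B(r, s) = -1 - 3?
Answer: 1755214379357/1673226451 ≈ 1049.0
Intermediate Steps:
B(r, s) = -4
d = -1/27957 ≈ -3.5769e-5
q = 1052 (q = -5584 + 6636 = 1052)
t = -1/167742 (t = (1/6)*(-1/27957) = -1/167742 ≈ -5.9615e-6)
j = -167742/1673226451 (j = 1/(-9975 - 1/167742) = 1/(-1673226451/167742) = -167742/1673226451 ≈ -0.00010025)
(j + q) + Q(B(-3, -10), -3) = (-167742/1673226451 + 1052) - 3 = 1760234058710/1673226451 - 3 = 1755214379357/1673226451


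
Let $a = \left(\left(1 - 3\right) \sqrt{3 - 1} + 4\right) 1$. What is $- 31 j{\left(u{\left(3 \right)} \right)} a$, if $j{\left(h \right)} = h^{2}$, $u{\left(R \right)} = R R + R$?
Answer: $-17856 + 8928 \sqrt{2} \approx -5229.9$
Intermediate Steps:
$u{\left(R \right)} = R + R^{2}$ ($u{\left(R \right)} = R^{2} + R = R + R^{2}$)
$a = 4 - 2 \sqrt{2}$ ($a = \left(- 2 \sqrt{2} + 4\right) 1 = \left(4 - 2 \sqrt{2}\right) 1 = 4 - 2 \sqrt{2} \approx 1.1716$)
$- 31 j{\left(u{\left(3 \right)} \right)} a = - 31 \left(3 \left(1 + 3\right)\right)^{2} \left(4 - 2 \sqrt{2}\right) = - 31 \left(3 \cdot 4\right)^{2} \left(4 - 2 \sqrt{2}\right) = - 31 \cdot 12^{2} \left(4 - 2 \sqrt{2}\right) = \left(-31\right) 144 \left(4 - 2 \sqrt{2}\right) = - 4464 \left(4 - 2 \sqrt{2}\right) = -17856 + 8928 \sqrt{2}$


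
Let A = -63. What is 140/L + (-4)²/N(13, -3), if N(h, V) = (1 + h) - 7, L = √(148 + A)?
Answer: 16/7 + 28*√85/17 ≈ 17.471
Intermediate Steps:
L = √85 (L = √(148 - 63) = √85 ≈ 9.2195)
N(h, V) = -6 + h
140/L + (-4)²/N(13, -3) = 140/(√85) + (-4)²/(-6 + 13) = 140*(√85/85) + 16/7 = 28*√85/17 + 16*(⅐) = 28*√85/17 + 16/7 = 16/7 + 28*√85/17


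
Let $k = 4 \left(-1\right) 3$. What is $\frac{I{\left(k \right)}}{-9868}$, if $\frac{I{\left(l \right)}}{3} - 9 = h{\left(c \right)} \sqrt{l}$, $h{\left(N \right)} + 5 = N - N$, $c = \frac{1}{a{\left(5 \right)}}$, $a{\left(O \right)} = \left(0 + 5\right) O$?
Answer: $- \frac{27}{9868} + \frac{15 i \sqrt{3}}{4934} \approx -0.0027361 + 0.0052657 i$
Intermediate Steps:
$a{\left(O \right)} = 5 O$
$c = \frac{1}{25}$ ($c = \frac{1}{5 \cdot 5} = \frac{1}{25} \approx 0.04$)
$h{\left(N \right)} = -5$ ($h{\left(N \right)} = -5 + \left(N - N\right) = -5 + 0 = -5$)
$k = -12$ ($k = \left(-4\right) 3 = -12$)
$I{\left(l \right)} = 27 - 15 \sqrt{l}$ ($I{\left(l \right)} = 27 + 3 \left(- 5 \sqrt{l}\right) = 27 - 15 \sqrt{l}$)
$\frac{I{\left(k \right)}}{-9868} = \frac{27 - 15 \sqrt{-12}}{-9868} = \left(27 - 15 \cdot 2 i \sqrt{3}\right) \left(- \frac{1}{9868}\right) = \left(27 - 30 i \sqrt{3}\right) \left(- \frac{1}{9868}\right) = - \frac{27}{9868} + \frac{15 i \sqrt{3}}{4934}$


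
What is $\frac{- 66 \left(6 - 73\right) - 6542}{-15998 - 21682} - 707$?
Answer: $- \frac{665941}{942} \approx -706.94$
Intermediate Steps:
$\frac{- 66 \left(6 - 73\right) - 6542}{-15998 - 21682} - 707 = \frac{\left(-66\right) \left(-67\right) - 6542}{-37680} - 707 = \left(4422 - 6542\right) \left(- \frac{1}{37680}\right) - 707 = \left(-2120\right) \left(- \frac{1}{37680}\right) - 707 = \frac{53}{942} - 707 = - \frac{665941}{942}$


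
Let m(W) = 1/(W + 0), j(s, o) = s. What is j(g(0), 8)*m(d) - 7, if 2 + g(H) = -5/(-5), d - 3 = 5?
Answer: -57/8 ≈ -7.1250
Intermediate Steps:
d = 8 (d = 3 + 5 = 8)
g(H) = -1 (g(H) = -2 - 5/(-5) = -2 - 5*(-⅕) = -2 + 1 = -1)
m(W) = 1/W
j(g(0), 8)*m(d) - 7 = -1/8 - 7 = -1*⅛ - 7 = -⅛ - 7 = -57/8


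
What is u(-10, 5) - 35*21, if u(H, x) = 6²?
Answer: -699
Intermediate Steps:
u(H, x) = 36
u(-10, 5) - 35*21 = 36 - 35*21 = 36 - 735 = -699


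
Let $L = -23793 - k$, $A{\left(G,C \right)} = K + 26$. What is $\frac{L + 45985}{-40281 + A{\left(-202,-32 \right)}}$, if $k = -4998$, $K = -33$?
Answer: $- \frac{13595}{20144} \approx -0.67489$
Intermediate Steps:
$A{\left(G,C \right)} = -7$ ($A{\left(G,C \right)} = -33 + 26 = -7$)
$L = -18795$ ($L = -23793 - -4998 = -23793 + 4998 = -18795$)
$\frac{L + 45985}{-40281 + A{\left(-202,-32 \right)}} = \frac{-18795 + 45985}{-40281 - 7} = \frac{27190}{-40288} = 27190 \left(- \frac{1}{40288}\right) = - \frac{13595}{20144}$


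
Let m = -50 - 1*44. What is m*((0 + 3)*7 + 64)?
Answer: -7990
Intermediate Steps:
m = -94 (m = -50 - 44 = -94)
m*((0 + 3)*7 + 64) = -94*((0 + 3)*7 + 64) = -94*(3*7 + 64) = -94*(21 + 64) = -94*85 = -7990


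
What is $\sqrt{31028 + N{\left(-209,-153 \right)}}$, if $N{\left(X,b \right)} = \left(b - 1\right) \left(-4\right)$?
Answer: $6 \sqrt{879} \approx 177.89$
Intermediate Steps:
$N{\left(X,b \right)} = 4 - 4 b$ ($N{\left(X,b \right)} = \left(-1 + b\right) \left(-4\right) = 4 - 4 b$)
$\sqrt{31028 + N{\left(-209,-153 \right)}} = \sqrt{31028 + \left(4 - -612\right)} = \sqrt{31028 + \left(4 + 612\right)} = \sqrt{31028 + 616} = \sqrt{31644} = 6 \sqrt{879}$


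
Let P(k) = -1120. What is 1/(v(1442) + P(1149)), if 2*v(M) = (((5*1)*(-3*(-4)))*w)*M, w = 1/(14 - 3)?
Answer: 11/30940 ≈ 0.00035553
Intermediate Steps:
w = 1/11 ≈ 0.090909
v(M) = 30*M/11 (v(M) = ((((5*1)*(-3*(-4)))*(1/11))*M)/2 = (((5*12)*(1/11))*M)/2 = ((60*(1/11))*M)/2 = (60*M/11)/2 = 30*M/11)
1/(v(1442) + P(1149)) = 1/((30/11)*1442 - 1120) = 1/(43260/11 - 1120) = 1/(30940/11) = 11/30940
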